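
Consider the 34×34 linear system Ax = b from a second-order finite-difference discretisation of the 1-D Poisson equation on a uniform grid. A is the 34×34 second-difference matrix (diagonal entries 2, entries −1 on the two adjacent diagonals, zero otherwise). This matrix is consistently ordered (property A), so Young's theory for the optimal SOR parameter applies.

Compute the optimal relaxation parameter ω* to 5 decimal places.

ω* = 1.83547

B_J for the 34×34 system has eigenvalues cos(kπ/35); ρ_J = cos(π/35) = 0.99597.
√(1−ρ_J²) simplifies to sin(π/35) = 0.089639.
ω* = 2/(1+0.089639) = 1.83547
ρ_SOR = ω* − 1 ≈ 0.83547.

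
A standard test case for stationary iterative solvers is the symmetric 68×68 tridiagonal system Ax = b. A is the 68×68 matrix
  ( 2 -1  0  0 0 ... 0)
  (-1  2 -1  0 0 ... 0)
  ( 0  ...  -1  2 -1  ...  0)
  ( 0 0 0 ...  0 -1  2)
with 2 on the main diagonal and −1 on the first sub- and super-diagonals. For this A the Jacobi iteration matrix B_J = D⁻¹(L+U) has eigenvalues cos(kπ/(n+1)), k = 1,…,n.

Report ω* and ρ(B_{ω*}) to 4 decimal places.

spectrum of D⁻¹(L+U) = {cos(kπ/69) : 1≤k≤68}; ρ_J = cos(π/69) = 0.9990.
√(1−ρ_J²) = |sin(π/69)| = 0.04551
Young: ω* = 2/(1+√(1−ρ_J²)) = 2/(1+0.04551) = 2/1.04551 = 1.9129.
[ρ_SOR] ω* − 1 = 0.9129.

ω* = 1.9129, ρ_SOR = 0.9129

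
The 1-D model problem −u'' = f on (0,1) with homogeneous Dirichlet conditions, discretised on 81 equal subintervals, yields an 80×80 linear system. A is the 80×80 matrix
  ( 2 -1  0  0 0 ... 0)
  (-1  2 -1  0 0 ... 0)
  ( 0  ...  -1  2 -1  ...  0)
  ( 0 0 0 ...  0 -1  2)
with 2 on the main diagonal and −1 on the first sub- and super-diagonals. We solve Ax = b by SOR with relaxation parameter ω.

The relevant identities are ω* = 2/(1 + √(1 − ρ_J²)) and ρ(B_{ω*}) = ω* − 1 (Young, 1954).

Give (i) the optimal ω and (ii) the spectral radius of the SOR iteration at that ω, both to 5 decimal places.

ω* = 1.92534, ρ_SOR = 0.92534

spectrum of D⁻¹(L+U) = {cos(kπ/81) : 1≤k≤80}; ρ_J = cos(π/81) = 0.99925.
√(1−ρ_J²) simplifies to sin(π/81) = 0.038775.
[ω*] 2 ÷ (1 + 0.038775) = 2 ÷ 1.038775 = 1.92534.
ρ_SOR = ω* − 1 = 1.92534 − 1 = 0.92534.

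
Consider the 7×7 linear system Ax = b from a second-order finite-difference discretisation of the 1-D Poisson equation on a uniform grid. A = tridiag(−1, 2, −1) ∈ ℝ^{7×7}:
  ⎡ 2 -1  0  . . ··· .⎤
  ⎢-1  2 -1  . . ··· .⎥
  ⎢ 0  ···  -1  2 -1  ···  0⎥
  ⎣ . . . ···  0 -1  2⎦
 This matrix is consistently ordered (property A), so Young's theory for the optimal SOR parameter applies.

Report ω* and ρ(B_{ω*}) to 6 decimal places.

ω* = 1.446463, ρ_SOR = 0.446463

ρ_J = max_k |cos(kπ/8)| = cos(π/8) = 0.923880
root = sin(π/8) = 0.3826834  (since 1−cos² = sin²).
ω* = 2 / (1 + 0.3826834) = 2 / 1.3826834 ≈ 1.446463.
At ω = 1.446463 every |λ(B_ω)| = ω−1, so ρ_SOR = 0.446463.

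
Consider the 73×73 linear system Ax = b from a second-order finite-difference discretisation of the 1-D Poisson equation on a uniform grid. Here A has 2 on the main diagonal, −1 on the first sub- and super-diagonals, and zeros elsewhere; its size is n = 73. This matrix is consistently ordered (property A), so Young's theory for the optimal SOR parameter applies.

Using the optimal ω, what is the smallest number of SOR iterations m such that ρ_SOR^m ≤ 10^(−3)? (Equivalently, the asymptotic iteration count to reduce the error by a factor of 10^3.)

m = 82

½·tridiag(1,0,1) at n=73: λ_k = cos(kπ/74); max |λ| at k=1 ⇒ ρ_J = cos(π/74) ≈ 0.9990990.
root = sin(π/74) = 0.0424412  (since 1−cos² = sin²).
ω* = 2 / (1 + 0.0424412) = 2 / 1.0424412 ≈ 1.9185734.
Hence ρ(B_{ω*}) = 1.9185734 − 1 = 0.9185734.
m ≥ 3·ln10 / (−ln 0.9185734) = 81.331; smallest integer m = 82.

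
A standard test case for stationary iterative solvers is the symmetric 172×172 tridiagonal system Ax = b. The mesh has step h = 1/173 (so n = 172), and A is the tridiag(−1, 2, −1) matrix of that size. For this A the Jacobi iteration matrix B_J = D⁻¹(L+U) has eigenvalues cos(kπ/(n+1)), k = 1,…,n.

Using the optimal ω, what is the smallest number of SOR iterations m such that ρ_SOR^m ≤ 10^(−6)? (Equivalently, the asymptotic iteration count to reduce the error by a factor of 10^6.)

m = 381

B_J for the 172×172 system has eigenvalues cos(kπ/173); ρ_J = cos(π/173) = 0.9998351.
1 − cos²(π/173) = sin²(π/173) ⇒ √(1−ρ_J²) = sin(π/173) = 0.0181585.
Then 2/(1+√(1−ρ_J²)) = 2/(1+0.0181585); ω* = 2/1.0181585 = 1.9643307.
At ω = 1.9643307 every |λ(B_ω)| = ω−1, so ρ_SOR = 0.9643307.
For 6 digits: m = 6·ln10 / (−ln 0.9643307) = 13.8155/0.036321 = 380.372; round up → m = 381.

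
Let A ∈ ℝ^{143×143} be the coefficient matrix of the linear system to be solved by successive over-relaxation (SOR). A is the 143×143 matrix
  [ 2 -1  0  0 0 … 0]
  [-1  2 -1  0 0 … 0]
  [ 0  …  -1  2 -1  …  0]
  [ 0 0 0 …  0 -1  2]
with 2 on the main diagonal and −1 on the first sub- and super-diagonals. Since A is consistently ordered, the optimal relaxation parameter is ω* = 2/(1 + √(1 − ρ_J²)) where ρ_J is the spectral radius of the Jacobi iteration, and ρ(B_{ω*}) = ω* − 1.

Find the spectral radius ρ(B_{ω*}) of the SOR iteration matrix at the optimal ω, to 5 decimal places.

ρ_SOR = 0.95730

½·tridiag(1,0,1) at n=143: λ_k = cos(kπ/144); max |λ| at k=1 ⇒ ρ_J = cos(π/144) ≈ 0.99976.
√(1−ρ_J²) simplifies to sin(π/144) = 0.021815.
Young: ω* = 2/(1+√(1−ρ_J²)) = 2/(1+0.021815) = 2/1.021815 = 1.95730.
and ρ(B_{ω*}) = 1.95730 − 1 = 0.95730.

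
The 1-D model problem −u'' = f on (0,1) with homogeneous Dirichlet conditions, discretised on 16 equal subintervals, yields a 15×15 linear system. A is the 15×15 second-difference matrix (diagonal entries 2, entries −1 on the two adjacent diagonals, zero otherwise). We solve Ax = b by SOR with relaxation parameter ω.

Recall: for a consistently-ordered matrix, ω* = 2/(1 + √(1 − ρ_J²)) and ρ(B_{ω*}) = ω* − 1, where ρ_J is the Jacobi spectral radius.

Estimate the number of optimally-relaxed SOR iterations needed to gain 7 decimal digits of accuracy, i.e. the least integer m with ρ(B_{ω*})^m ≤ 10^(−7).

B_J for the 15×15 system has eigenvalues cos(kπ/16); ρ_J = cos(π/16) = 0.9807853.
√(1 − cos²(π/16)) = sin(π/16) ≈ 0.1950903.
So ω* = 2/1.1950903 = 1.6735137 (Young).
ρ(B_{ω*}) = ω*−1 = 0.6735137
Need (0.6735137)^m ≤ 10^(−7): m ≥ 7·ln10/|ln 0.6735137| = 16.1181/0.395247 = 40.780 ⇒ m = 41.

m = 41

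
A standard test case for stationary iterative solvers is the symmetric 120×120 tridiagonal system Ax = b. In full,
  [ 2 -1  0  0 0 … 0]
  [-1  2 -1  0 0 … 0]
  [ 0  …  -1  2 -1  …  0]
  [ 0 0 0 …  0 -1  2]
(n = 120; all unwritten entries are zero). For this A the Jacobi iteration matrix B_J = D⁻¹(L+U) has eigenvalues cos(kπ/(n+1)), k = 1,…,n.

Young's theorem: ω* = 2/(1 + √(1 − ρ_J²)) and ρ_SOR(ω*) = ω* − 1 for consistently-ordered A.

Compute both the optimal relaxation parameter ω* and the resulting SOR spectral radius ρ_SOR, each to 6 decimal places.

[ρ_J] n=120: ρ(B_J) = cos(π/(n+1)) = cos(π/121) = 0.999663.
√(1 − cos²(π/121)) = sin(π/121) ≈ 0.0259607.
ω* = 2/(1 + 0.0259607) = 2/1.0259607 = 1.949392.
ρ(B_{ω*}) = ω*−1 = 0.949392

ω* = 1.949392, ρ_SOR = 0.949392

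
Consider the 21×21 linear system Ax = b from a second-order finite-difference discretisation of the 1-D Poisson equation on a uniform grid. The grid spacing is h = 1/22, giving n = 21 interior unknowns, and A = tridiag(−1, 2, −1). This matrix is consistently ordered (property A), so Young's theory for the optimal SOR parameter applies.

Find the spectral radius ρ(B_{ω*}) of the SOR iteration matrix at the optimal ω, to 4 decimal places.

ρ_SOR = 0.7508

spectrum of D⁻¹(L+U) = {cos(kπ/22) : 1≤k≤21}; ρ_J = cos(π/22) = 0.9898.
√(1 − cos²(π/22)) = sin(π/22) ≈ 0.14231.
ω* = 2 / (1 + 0.14231) = 2 / 1.14231 ≈ 1.7508.
ρ_SOR = ω* − 1 ≈ 0.7508.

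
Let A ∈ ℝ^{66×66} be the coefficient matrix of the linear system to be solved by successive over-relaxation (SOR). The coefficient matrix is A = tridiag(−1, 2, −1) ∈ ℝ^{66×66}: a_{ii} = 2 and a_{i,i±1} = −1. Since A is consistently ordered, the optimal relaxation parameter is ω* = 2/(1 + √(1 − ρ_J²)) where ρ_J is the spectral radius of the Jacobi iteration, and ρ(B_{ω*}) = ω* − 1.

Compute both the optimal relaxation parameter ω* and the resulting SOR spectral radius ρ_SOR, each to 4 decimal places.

spectrum of D⁻¹(L+U) = {cos(kπ/67) : 1≤k≤66}; ρ_J = cos(π/67) = 0.9989.
√(1−ρ_J²) simplifies to sin(π/67) = 0.04687.
ω* = 2/(1 + 0.04687) = 2/1.04687 = 1.9105.
Hence ρ(B_{ω*}) = 1.9105 − 1 = 0.9105.

ω* = 1.9105, ρ_SOR = 0.9105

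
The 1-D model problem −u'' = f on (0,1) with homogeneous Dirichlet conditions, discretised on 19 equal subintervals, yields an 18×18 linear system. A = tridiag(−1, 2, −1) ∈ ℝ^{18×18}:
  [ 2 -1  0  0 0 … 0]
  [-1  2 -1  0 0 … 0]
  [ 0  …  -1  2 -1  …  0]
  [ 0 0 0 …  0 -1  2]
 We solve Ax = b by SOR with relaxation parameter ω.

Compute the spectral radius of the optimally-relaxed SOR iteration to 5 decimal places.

With n=18, ρ(Jacobi) = cos(π/19) = 0.98636.
√(1−ρ_J²) simplifies to sin(π/19) = 0.164595.
ω* = 2/(1 + 0.164595) = 2/1.164595 = 1.71734.
ρ_SOR = ω* − 1 = 1.71734 − 1 = 0.71734.

ρ_SOR = 0.71734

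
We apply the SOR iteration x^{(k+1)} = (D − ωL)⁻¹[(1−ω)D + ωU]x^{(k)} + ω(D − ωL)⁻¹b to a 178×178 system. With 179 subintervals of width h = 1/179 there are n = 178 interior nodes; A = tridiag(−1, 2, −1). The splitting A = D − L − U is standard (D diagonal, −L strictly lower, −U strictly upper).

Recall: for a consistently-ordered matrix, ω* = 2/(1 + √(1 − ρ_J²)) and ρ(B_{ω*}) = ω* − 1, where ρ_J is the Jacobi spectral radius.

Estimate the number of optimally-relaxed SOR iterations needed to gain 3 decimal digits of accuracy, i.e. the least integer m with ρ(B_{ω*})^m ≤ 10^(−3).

m = 197

½·tridiag(1,0,1) at n=178: λ_k = cos(kπ/179); max |λ| at k=1 ⇒ ρ_J = cos(π/179) ≈ 0.9998460.
1 − cos²(π/179) = sin²(π/179) ⇒ √(1−ρ_J²) = sin(π/179) = 0.0175499.
ω* = 2 / (1 + 0.0175499) = 2 / 1.0175499 ≈ 1.9655056.
and ρ(B_{ω*}) = 1.9655056 − 1 = 0.9655056.
m ≥ 3·ln10 / (−ln 0.9655056) = 196.783; smallest integer m = 197.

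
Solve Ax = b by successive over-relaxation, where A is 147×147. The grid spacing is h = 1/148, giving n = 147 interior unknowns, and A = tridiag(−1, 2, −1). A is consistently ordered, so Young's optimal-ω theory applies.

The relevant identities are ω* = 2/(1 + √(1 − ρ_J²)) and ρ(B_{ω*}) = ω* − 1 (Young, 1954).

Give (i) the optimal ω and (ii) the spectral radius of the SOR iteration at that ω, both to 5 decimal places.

ω* = 1.95843, ρ_SOR = 0.95843

spectrum of D⁻¹(L+U) = {cos(kπ/148) : 1≤k≤147}; ρ_J = cos(π/148) = 0.99977.
1 − cos²(π/148) = sin²(π/148) ⇒ √(1−ρ_J²) = sin(π/148) = 0.021225.
So ω* = 2/1.021225 = 1.95843 (Young).
At ω = 1.95843 every |λ(B_ω)| = ω−1, so ρ_SOR = 0.95843.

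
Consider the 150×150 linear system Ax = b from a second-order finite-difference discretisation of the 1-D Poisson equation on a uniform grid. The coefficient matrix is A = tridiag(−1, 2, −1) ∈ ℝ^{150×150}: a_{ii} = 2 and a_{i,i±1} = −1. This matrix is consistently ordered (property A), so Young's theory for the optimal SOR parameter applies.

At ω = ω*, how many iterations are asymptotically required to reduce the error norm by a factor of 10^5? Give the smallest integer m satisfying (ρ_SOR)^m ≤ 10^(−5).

m = 277

B_J for the 150×150 system has eigenvalues cos(kπ/151); ρ_J = cos(π/151) = 0.9997836.
√(1−ρ_J²) simplifies to sin(π/151) = 0.0208037.
ω* = 2 / (1 + 0.0208037) = 2 / 1.0208037 ≈ 1.9592405.
Hence ρ(B_{ω*}) = 1.9592405 − 1 = 0.9592405.
For 5 digits: m = 5·ln10 / (−ln 0.9592405) = 11.5129/0.0416135 = 276.663; round up → m = 277.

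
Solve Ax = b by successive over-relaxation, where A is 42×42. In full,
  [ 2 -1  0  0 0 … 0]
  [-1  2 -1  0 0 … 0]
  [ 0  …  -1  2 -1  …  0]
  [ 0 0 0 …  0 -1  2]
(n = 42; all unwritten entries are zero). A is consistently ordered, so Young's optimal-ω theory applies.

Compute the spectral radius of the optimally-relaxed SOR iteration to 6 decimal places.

With n=42, ρ(Jacobi) = cos(π/43) = 0.997332.
√(1 − cos²(π/43)) = sin(π/43) ≈ 0.0729953.
ω* = 2/(1 + 0.0729953) = 2/1.0729953 = 1.863941.
ρ(B_{ω*}) = ω*−1 = 0.863941

ρ_SOR = 0.863941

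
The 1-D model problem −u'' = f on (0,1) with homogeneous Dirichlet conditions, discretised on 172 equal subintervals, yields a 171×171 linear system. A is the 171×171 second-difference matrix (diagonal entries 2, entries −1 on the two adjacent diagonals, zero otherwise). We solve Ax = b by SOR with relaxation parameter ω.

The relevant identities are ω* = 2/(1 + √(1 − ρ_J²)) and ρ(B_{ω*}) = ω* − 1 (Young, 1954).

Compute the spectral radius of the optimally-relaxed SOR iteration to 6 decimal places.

ρ_SOR = 0.964127

spectrum of D⁻¹(L+U) = {cos(kπ/172) : 1≤k≤171}; ρ_J = cos(π/172) = 0.999833.
√(1 − cos²(π/172)) = sin(π/172) ≈ 0.0182641.
ω* = 2 / (1 + 0.0182641) = 2 / 1.0182641 ≈ 1.964127.
and ρ(B_{ω*}) = 1.964127 − 1 = 0.964127.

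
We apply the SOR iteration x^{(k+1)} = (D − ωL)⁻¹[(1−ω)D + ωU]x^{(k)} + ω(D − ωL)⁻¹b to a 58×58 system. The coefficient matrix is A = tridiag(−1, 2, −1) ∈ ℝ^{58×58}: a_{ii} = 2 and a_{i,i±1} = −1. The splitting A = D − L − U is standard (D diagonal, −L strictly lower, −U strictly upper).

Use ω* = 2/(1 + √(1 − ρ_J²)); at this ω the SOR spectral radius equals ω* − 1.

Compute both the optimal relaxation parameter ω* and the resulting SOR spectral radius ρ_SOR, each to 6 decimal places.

ω* = 1.898935, ρ_SOR = 0.898935

With n=58, ρ(Jacobi) = cos(π/59) = 0.998583.
√(1−ρ_J²) simplifies to sin(π/59) = 0.0532222.
ω* = 2/(1 + 0.0532222) = 2/1.0532222 = 1.898935.
At ω = 1.898935 every |λ(B_ω)| = ω−1, so ρ_SOR = 0.898935.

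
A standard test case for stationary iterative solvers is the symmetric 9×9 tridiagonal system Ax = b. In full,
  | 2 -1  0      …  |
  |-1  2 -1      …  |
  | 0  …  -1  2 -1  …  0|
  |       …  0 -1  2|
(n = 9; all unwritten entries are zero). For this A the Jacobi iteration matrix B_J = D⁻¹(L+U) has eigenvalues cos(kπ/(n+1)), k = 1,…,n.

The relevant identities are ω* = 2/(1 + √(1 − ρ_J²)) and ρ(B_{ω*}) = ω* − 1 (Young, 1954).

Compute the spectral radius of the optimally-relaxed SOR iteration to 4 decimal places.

ρ_SOR = 0.5279

[ρ_J] n=9: ρ(B_J) = cos(π/(n+1)) = cos(π/10) = 0.9511.
1 − cos²(π/10) = sin²(π/10) ⇒ √(1−ρ_J²) = sin(π/10) = 0.30902.
[ω*] 2 ÷ (1 + 0.30902) = 2 ÷ 1.30902 = 1.5279.
ρ_SOR = ω* − 1 ≈ 0.5279.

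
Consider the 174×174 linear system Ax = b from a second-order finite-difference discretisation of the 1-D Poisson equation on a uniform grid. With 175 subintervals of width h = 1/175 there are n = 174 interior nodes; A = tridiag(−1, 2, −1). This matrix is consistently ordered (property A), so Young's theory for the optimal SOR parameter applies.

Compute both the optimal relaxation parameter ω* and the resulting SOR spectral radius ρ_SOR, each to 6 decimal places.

ω* = 1.964731, ρ_SOR = 0.964731

spectrum of D⁻¹(L+U) = {cos(kπ/175) : 1≤k≤174}; ρ_J = cos(π/175) = 0.999839.
root = sin(π/175) = 0.0179510  (since 1−cos² = sin²).
Young: ω* = 2/(1+√(1−ρ_J²)) = 2/(1+0.0179510) = 2/1.0179510 = 1.964731.
ρ(B_{ω*}) = ω*−1 = 0.964731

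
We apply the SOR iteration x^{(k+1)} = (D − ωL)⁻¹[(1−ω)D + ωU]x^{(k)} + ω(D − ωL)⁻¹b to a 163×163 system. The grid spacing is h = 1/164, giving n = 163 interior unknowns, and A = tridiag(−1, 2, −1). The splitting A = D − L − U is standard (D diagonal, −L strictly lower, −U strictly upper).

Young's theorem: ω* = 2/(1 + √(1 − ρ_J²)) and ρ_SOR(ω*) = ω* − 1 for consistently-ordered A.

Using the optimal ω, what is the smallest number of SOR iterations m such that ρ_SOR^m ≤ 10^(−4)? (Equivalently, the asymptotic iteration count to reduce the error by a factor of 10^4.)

[ρ_J] n=163: ρ(B_J) = cos(π/(n+1)) = cos(π/164) = 0.9998165.
√(1−ρ_J²) simplifies to sin(π/164) = 0.0191549.
ω* = 2/(1 + 0.0191549) = 2/1.0191549 = 1.9624102.
ρ_SOR = ω* − 1 = 1.9624102 − 1 = 0.9624102.
ρ_SOR^m ≤ 10^(−4) ⇔ m ≥ 4·ln10/(−ln 0.9624102) = 9.21034/0.0383145 = 240.388; m = ⌈240.388⌉ = 241.

m = 241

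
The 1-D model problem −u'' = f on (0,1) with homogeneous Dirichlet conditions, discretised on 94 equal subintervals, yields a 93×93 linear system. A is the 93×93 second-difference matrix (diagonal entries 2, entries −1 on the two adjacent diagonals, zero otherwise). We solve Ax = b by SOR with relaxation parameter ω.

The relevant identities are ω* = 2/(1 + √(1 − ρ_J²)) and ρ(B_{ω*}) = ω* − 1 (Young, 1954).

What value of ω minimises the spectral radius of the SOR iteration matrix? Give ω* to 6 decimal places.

ω* = 1.935331

½·tridiag(1,0,1) at n=93: λ_k = cos(kπ/94); max |λ| at k=1 ⇒ ρ_J = cos(π/94) ≈ 0.999442.
root = sin(π/94) = 0.0334150  (since 1−cos² = sin²).
ω* = 2 / (1 + 0.0334150) = 2 / 1.0334150 ≈ 1.935331.
Hence ρ(B_{ω*}) = 1.935331 − 1 = 0.935331.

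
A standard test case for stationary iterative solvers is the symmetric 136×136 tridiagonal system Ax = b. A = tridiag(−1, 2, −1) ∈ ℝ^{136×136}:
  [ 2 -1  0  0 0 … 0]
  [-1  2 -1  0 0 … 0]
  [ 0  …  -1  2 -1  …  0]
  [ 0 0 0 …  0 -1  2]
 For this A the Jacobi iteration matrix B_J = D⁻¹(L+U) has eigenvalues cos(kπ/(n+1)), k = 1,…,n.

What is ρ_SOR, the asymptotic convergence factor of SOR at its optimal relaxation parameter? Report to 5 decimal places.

ρ_SOR = 0.95517

B_J for the 136×136 system has eigenvalues cos(kπ/137); ρ_J = cos(π/137) = 0.99974.
√(1−ρ_J²) = |sin(π/137)| = 0.022929
ω* = 2/(1+0.022929) = 1.95517
and ρ(B_{ω*}) = 1.95517 − 1 = 0.95517.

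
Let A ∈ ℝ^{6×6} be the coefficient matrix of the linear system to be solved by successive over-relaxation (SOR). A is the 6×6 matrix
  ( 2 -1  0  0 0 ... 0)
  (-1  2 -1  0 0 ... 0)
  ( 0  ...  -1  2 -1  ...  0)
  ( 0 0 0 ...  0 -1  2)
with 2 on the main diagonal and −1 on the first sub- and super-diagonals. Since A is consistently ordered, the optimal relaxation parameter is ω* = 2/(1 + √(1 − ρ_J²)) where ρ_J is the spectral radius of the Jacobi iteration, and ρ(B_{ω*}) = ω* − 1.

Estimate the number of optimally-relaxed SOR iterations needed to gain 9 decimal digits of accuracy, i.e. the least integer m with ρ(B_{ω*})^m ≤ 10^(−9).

m = 23

B_J for the 6×6 system has eigenvalues cos(kπ/7); ρ_J = cos(π/7) = 0.9009689.
√(1−ρ_J²) simplifies to sin(π/7) = 0.4338837.
Young: ω* = 2/(1+√(1−ρ_J²)) = 2/(1+0.4338837) = 2/1.4338837 = 1.3948133.
[ρ_SOR] ω* − 1 = 0.3948133.
(0.3948133)^m ≤ 10^{−9}  ⇒  m·ln(0.3948133) ≤ −9·ln10  ⇒  m ≥ 22.299  ⇒  m = 23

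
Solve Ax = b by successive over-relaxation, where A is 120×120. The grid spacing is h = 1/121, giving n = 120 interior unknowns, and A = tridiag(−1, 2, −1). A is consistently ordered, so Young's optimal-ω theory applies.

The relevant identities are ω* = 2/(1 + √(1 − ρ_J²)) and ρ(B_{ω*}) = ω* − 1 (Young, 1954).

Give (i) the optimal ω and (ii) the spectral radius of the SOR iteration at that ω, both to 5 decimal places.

ω* = 1.94939, ρ_SOR = 0.94939

½·tridiag(1,0,1) at n=120: λ_k = cos(kπ/121); max |λ| at k=1 ⇒ ρ_J = cos(π/121) ≈ 0.99966.
√(1 − cos²(π/121)) = sin(π/121) ≈ 0.025961.
ω* = 2/(1+0.025961) = 1.94939
ρ(B_{ω*}) = ω*−1 = 0.94939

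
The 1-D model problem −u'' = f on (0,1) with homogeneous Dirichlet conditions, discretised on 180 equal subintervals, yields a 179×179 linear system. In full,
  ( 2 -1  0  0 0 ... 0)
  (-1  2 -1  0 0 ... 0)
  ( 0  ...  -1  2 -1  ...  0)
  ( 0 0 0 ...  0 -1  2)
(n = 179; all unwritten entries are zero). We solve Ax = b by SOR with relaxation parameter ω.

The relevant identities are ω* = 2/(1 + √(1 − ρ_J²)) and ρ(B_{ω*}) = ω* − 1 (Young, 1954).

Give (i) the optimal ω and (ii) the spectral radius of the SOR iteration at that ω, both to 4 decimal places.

B_J for the 179×179 system has eigenvalues cos(kπ/180); ρ_J = cos(π/180) = 0.9998.
√(1−ρ_J²) = |sin(π/180)| = 0.01745
Young: ω* = 2/(1+√(1−ρ_J²)) = 2/(1+0.01745) = 2/1.01745 = 1.9657.
Hence ρ(B_{ω*}) = 1.9657 − 1 = 0.9657.

ω* = 1.9657, ρ_SOR = 0.9657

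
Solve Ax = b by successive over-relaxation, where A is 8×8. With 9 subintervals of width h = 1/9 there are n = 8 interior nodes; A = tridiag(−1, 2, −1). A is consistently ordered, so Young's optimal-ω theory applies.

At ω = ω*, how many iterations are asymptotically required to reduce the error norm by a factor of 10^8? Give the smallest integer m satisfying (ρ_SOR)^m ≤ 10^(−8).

m = 26

B_J for the 8×8 system has eigenvalues cos(kπ/9); ρ_J = cos(π/9) = 0.9396926.
√(1−ρ_J²) simplifies to sin(π/9) = 0.3420201.
[ω*] 2 ÷ (1 + 0.3420201) = 2 ÷ 1.3420201 = 1.4902906.
ρ_SOR = ω* − 1 ≈ 0.4902906.
ρ_SOR^m ≤ 10^(−8) ⇔ m ≥ 8·ln10/(−ln 0.4902906) = 18.4207/0.712757 = 25.844; m = ⌈25.844⌉ = 26.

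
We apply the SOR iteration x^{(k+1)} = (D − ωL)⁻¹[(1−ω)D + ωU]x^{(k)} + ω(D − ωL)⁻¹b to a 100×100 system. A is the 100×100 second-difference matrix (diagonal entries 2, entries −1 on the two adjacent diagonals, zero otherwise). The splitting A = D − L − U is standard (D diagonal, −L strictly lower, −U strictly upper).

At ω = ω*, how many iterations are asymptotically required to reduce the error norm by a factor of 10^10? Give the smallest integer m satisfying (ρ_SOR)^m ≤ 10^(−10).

m = 371

spectrum of D⁻¹(L+U) = {cos(kπ/101) : 1≤k≤100}; ρ_J = cos(π/101) = 0.9995163.
root = sin(π/101) = 0.0310999  (since 1−cos² = sin²).
[ω*] 2 ÷ (1 + 0.0310999) = 2 ÷ 1.0310999 = 1.9396763.
and ρ(B_{ω*}) = 1.9396763 − 1 = 0.9396763.
ρ_SOR^m ≤ 10^(−10) ⇔ m ≥ 10·ln10/(−ln 0.9396763) = 23.0259/0.0622198 = 370.074; m = ⌈370.074⌉ = 371.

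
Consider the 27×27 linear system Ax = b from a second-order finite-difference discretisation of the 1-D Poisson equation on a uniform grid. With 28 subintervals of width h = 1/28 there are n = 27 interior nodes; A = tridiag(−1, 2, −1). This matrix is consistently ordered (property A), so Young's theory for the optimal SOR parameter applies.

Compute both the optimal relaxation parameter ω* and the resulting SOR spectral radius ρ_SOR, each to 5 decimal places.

ω* = 1.79862, ρ_SOR = 0.79862

n=27: λ(B_J) = 1 − λ(A)/2 = cos(kπ/28); k=1 gives ρ_J = 0.99371.
√(1−ρ_J²) simplifies to sin(π/28) = 0.111964.
[ω*] 2 ÷ (1 + 0.111964) = 2 ÷ 1.111964 = 1.79862.
ρ(B_{ω*}) = ω*−1 = 0.79862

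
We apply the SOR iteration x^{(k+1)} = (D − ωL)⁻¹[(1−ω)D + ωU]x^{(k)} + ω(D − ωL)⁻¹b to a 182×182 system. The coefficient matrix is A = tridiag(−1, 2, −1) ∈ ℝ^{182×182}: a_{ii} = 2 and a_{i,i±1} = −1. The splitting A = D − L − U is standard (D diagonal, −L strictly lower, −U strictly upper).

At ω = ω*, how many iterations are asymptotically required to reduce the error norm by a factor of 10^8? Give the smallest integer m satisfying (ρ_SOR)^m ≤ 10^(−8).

m = 537

[ρ_J] n=182: ρ(B_J) = cos(π/(n+1)) = cos(π/183) = 0.9998526.
√(1−ρ_J²) simplifies to sin(π/183) = 0.0171663.
ω* = 2/(1 + 0.0171663) = 2/1.0171663 = 1.9662468.
[ρ_SOR] ω* − 1 = 0.9662468.
m ≥ 8·ln10 / (−ln 0.9662468) = 536.484; smallest integer m = 537.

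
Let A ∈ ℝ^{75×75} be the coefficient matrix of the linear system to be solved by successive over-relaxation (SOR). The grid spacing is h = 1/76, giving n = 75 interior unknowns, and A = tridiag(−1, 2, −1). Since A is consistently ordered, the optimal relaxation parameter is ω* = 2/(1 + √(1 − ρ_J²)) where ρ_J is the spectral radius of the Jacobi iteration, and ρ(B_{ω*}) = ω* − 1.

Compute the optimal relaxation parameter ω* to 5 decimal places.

ω* = 1.92063

ρ_J = max_k |cos(kπ/76)| = cos(π/76) = 0.99915
root = sin(π/76) = 0.041325  (since 1−cos² = sin²).
ω* = 2 / (1 + 0.041325) = 2 / 1.041325 ≈ 1.92063.
and ρ(B_{ω*}) = 1.92063 − 1 = 0.92063.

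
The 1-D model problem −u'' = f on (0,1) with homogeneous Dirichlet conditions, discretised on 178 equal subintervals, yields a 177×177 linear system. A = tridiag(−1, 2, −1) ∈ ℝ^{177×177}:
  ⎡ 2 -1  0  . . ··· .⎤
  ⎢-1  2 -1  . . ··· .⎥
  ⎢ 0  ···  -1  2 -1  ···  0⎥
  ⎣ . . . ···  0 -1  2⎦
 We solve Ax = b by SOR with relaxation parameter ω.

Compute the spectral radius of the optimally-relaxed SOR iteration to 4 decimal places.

[ρ_J] n=177: ρ(B_J) = cos(π/(n+1)) = cos(π/178) = 0.9998.
√(1−ρ_J²) simplifies to sin(π/178) = 0.01765.
ω* = 2/(1+0.01765) = 1.9653
At ω = 1.9653 every |λ(B_ω)| = ω−1, so ρ_SOR = 0.9653.

ρ_SOR = 0.9653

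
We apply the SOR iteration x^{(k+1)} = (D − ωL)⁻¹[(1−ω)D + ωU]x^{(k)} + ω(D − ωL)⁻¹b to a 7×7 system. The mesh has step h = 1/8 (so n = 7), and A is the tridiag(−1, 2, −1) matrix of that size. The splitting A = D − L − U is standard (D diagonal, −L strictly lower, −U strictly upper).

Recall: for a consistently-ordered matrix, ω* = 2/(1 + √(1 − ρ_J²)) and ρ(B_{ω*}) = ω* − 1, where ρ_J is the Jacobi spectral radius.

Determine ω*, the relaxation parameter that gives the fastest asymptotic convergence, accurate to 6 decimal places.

B_J for the 7×7 system has eigenvalues cos(kπ/8); ρ_J = cos(π/8) = 0.923880.
root = sin(π/8) = 0.3826834  (since 1−cos² = sin²).
ω* = 2 / (1 + 0.3826834) = 2 / 1.3826834 ≈ 1.446463.
At ω = 1.446463 every |λ(B_ω)| = ω−1, so ρ_SOR = 0.446463.

ω* = 1.446463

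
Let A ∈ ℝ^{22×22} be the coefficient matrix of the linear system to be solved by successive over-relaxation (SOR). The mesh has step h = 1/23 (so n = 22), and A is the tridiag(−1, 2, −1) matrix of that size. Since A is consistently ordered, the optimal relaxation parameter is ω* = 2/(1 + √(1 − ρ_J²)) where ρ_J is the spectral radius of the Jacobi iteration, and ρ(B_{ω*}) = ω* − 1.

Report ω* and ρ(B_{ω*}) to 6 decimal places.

ρ_J = max_k |cos(kπ/23)| = cos(π/23) = 0.990686
√(1−ρ_J²) simplifies to sin(π/23) = 0.1361666.
[ω*] 2 ÷ (1 + 0.1361666) = 2 ÷ 1.1361666 = 1.760305.
At ω = 1.760305 every |λ(B_ω)| = ω−1, so ρ_SOR = 0.760305.

ω* = 1.760305, ρ_SOR = 0.760305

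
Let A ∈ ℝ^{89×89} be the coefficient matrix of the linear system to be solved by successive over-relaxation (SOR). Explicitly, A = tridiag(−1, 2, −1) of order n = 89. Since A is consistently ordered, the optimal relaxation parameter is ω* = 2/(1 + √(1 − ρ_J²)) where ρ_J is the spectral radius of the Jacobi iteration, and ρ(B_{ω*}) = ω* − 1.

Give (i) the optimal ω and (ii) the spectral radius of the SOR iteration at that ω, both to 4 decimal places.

ω* = 1.9326, ρ_SOR = 0.9326

½·tridiag(1,0,1) at n=89: λ_k = cos(kπ/90); max |λ| at k=1 ⇒ ρ_J = cos(π/90) ≈ 0.9994.
root = sin(π/90) = 0.03490  (since 1−cos² = sin²).
[ω*] 2 ÷ (1 + 0.03490) = 2 ÷ 1.03490 = 1.9326.
ρ_SOR = ω* − 1 ≈ 0.9326.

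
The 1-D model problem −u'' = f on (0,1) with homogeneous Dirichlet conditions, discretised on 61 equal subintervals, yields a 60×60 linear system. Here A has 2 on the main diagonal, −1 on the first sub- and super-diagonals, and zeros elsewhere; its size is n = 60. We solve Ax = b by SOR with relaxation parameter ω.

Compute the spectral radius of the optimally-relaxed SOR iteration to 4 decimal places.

[ρ_J] n=60: ρ(B_J) = cos(π/(n+1)) = cos(π/61) = 0.9987.
√(1−ρ_J²) simplifies to sin(π/61) = 0.05148.
ω* = 2/(1 + 0.05148) = 2/1.05148 = 1.9021.
[ρ_SOR] ω* − 1 = 0.9021.

ρ_SOR = 0.9021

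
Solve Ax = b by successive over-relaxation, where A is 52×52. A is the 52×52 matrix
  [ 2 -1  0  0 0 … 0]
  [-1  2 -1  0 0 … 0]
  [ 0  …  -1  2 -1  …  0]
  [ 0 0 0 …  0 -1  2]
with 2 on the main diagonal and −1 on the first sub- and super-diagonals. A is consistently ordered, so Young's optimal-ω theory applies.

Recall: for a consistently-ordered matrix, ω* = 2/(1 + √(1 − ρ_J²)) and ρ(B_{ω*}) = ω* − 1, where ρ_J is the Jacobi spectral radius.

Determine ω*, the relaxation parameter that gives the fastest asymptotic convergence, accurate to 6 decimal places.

ω* = 1.888145

With n=52, ρ(Jacobi) = cos(π/53) = 0.998244.
root = sin(π/53) = 0.0592406  (since 1−cos² = sin²).
ω* = 2 / (1 + 0.0592406) = 2 / 1.0592406 ≈ 1.888145.
Hence ρ(B_{ω*}) = 1.888145 − 1 = 0.888145.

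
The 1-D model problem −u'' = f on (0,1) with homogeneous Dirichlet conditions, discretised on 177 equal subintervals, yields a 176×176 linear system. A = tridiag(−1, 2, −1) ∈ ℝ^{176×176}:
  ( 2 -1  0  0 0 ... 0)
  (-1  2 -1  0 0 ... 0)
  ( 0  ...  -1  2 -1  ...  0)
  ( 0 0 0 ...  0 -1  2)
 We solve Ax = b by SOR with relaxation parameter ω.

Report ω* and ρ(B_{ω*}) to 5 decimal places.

ω* = 1.96512, ρ_SOR = 0.96512

B_J for the 176×176 system has eigenvalues cos(kπ/177); ρ_J = cos(π/177) = 0.99984.
√(1 − cos²(π/177)) = sin(π/177) ≈ 0.017748.
ω* = 2 / (1 + 0.017748) = 2 / 1.017748 ≈ 1.96512.
ρ(B_{ω*}) = ω*−1 = 0.96512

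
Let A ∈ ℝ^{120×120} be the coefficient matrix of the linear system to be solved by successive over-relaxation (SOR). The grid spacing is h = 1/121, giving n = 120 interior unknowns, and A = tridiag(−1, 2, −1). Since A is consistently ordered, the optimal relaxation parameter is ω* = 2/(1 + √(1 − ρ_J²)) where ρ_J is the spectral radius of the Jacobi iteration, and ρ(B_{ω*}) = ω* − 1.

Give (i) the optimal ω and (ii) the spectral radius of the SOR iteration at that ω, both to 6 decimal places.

ω* = 1.949392, ρ_SOR = 0.949392

spectrum of D⁻¹(L+U) = {cos(kπ/121) : 1≤k≤120}; ρ_J = cos(π/121) = 0.999663.
√(1−ρ_J²) simplifies to sin(π/121) = 0.0259607.
[ω*] 2 ÷ (1 + 0.0259607) = 2 ÷ 1.0259607 = 1.949392.
At ω = 1.949392 every |λ(B_ω)| = ω−1, so ρ_SOR = 0.949392.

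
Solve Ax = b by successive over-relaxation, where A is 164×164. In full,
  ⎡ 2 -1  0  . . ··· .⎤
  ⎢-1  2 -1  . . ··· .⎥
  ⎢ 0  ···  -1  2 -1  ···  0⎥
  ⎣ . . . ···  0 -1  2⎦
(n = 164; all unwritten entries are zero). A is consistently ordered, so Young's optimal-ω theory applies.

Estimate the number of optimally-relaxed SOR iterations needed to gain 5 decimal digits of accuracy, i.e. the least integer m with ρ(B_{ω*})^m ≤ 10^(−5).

m = 303

n=164: λ(B_J) = 1 − λ(A)/2 = cos(kπ/165); k=1 gives ρ_J = 0.9998187.
√(1−ρ_J²) simplifies to sin(π/165) = 0.0190388.
So ω* = 2/1.0190388 = 1.9626338 (Young).
ρ(B_{ω*}) = ω*−1 = 0.9626338
m ≥ 5·ln10 / (−ln 0.9626338) = 302.317; smallest integer m = 303.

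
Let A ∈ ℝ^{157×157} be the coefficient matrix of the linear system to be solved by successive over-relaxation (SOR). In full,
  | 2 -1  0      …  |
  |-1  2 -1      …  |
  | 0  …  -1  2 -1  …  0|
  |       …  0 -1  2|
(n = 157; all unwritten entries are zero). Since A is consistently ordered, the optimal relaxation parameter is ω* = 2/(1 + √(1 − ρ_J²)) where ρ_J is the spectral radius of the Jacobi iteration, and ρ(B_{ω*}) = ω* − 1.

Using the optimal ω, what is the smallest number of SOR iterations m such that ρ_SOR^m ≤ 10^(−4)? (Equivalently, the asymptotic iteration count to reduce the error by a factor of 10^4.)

½·tridiag(1,0,1) at n=157: λ_k = cos(kπ/158); max |λ| at k=1 ⇒ ρ_J = cos(π/158) ≈ 0.9998023.
1 − cos²(π/158) = sin²(π/158) ⇒ √(1−ρ_J²) = sin(π/158) = 0.0198822.
ω* = 2/(1+0.0198822) = 1.9610108
ρ_SOR = ω* − 1 = 1.9610108 − 1 = 0.9610108.
For 4 digits: m = 4·ln10 / (−ln 0.9610108) = 9.21034/0.0397696 = 231.592; round up → m = 232.

m = 232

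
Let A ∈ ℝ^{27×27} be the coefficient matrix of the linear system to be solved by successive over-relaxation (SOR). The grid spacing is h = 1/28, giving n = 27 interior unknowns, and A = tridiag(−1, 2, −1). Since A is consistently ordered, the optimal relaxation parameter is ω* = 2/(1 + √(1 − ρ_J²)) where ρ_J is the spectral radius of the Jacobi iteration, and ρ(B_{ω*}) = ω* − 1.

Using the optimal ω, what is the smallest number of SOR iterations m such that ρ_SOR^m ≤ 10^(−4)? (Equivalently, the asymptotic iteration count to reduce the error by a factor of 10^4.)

[ρ_J] n=27: ρ(B_J) = cos(π/(n+1)) = cos(π/28) = 0.9937122.
√(1 − cos²(π/28)) = sin(π/28) ≈ 0.1119645.
So ω* = 2/1.1119645 = 1.7986186 (Young).
[ρ_SOR] ω* − 1 = 0.7986186.
Need (0.7986186)^m ≤ 10^(−4): m ≥ 4·ln10/|ln 0.7986186| = 9.21034/0.224872 = 40.958 ⇒ m = 41.

m = 41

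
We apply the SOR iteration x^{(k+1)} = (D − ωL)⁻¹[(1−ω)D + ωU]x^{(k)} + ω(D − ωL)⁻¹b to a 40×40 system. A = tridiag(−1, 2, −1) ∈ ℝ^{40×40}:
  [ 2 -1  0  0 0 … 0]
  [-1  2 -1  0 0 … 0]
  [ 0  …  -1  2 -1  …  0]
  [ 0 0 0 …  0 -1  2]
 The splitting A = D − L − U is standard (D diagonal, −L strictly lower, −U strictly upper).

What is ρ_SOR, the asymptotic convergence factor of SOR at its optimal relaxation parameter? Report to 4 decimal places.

ρ_SOR = 0.8578

ρ_J = max_k |cos(kπ/41)| = cos(π/41) = 0.9971
1 − cos²(π/41) = sin²(π/41) ⇒ √(1−ρ_J²) = sin(π/41) = 0.07655.
[ω*] 2 ÷ (1 + 0.07655) = 2 ÷ 1.07655 = 1.8578.
At ω = 1.8578 every |λ(B_ω)| = ω−1, so ρ_SOR = 0.8578.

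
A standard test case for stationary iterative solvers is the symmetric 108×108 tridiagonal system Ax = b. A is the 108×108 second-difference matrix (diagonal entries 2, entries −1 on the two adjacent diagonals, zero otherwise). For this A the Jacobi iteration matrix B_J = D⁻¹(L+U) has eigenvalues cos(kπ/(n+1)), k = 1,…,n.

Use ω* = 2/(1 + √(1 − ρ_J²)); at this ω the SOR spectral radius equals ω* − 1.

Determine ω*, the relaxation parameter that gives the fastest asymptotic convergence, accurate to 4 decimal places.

[ρ_J] n=108: ρ(B_J) = cos(π/(n+1)) = cos(π/109) = 0.9996.
√(1−ρ_J²) = |sin(π/109)| = 0.02882
Young: ω* = 2/(1+√(1−ρ_J²)) = 2/(1+0.02882) = 2/1.02882 = 1.9440.
[ρ_SOR] ω* − 1 = 0.9440.

ω* = 1.9440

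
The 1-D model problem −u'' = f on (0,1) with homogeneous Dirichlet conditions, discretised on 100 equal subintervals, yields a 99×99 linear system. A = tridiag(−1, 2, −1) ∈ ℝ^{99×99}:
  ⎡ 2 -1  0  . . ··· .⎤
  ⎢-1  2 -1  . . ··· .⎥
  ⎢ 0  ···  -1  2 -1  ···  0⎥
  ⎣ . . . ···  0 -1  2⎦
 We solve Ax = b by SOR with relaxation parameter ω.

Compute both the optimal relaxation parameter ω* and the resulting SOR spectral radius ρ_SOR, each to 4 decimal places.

½·tridiag(1,0,1) at n=99: λ_k = cos(kπ/100); max |λ| at k=1 ⇒ ρ_J = cos(π/100) ≈ 0.9995.
root = sin(π/100) = 0.03141  (since 1−cos² = sin²).
So ω* = 2/1.03141 = 1.9391 (Young).
[ρ_SOR] ω* − 1 = 0.9391.

ω* = 1.9391, ρ_SOR = 0.9391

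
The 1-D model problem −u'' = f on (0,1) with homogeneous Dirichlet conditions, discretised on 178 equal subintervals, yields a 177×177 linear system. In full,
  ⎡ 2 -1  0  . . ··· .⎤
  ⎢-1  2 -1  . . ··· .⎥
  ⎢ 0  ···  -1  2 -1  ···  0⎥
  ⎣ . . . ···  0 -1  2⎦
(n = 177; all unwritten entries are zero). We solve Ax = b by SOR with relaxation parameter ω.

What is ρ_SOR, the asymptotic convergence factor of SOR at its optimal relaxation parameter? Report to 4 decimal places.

ρ_SOR = 0.9653

With n=177, ρ(Jacobi) = cos(π/178) = 0.9998.
√(1−ρ_J²) simplifies to sin(π/178) = 0.01765.
Then 2/(1+√(1−ρ_J²)) = 2/(1+0.01765); ω* = 2/1.01765 = 1.9653.
At ω = 1.9653 every |λ(B_ω)| = ω−1, so ρ_SOR = 0.9653.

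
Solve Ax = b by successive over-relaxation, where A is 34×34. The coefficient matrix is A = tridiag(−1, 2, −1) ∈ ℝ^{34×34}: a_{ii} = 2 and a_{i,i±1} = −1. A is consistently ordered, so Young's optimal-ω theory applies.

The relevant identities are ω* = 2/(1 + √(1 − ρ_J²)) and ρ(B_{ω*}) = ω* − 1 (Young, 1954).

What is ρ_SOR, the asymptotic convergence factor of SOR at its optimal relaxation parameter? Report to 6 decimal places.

ρ_SOR = 0.835470

With n=34, ρ(Jacobi) = cos(π/35) = 0.995974.
√(1−ρ_J²) = |sin(π/35)| = 0.0896393
ω* = 2 / (1 + 0.0896393) = 2 / 1.0896393 ≈ 1.835470.
and ρ(B_{ω*}) = 1.835470 − 1 = 0.835470.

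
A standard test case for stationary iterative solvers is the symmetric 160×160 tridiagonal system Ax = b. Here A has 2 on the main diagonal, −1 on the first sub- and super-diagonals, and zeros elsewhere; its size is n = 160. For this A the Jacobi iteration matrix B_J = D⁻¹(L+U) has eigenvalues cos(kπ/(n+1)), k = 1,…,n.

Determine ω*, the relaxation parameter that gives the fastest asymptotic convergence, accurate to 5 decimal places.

ω* = 1.96172

n=160: λ(B_J) = 1 − λ(A)/2 = cos(kπ/161); k=1 gives ρ_J = 0.99981.
√(1 − cos²(π/161)) = sin(π/161) ≈ 0.019512.
Then 2/(1+√(1−ρ_J²)) = 2/(1+0.019512); ω* = 2/1.019512 = 1.96172.
ρ_SOR = ω* − 1 ≈ 0.96172.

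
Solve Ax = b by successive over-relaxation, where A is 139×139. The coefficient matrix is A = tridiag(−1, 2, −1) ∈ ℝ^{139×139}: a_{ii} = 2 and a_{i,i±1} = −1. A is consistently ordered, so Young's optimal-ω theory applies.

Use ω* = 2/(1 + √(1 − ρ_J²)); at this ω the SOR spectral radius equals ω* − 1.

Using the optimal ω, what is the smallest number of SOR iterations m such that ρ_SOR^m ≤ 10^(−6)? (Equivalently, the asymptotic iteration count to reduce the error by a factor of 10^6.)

spectrum of D⁻¹(L+U) = {cos(kπ/140) : 1≤k≤139}; ρ_J = cos(π/140) = 0.9997482.
root = sin(π/140) = 0.0224381  (since 1−cos² = sin²).
ω* = 2 / (1 + 0.0224381) = 2 / 1.0224381 ≈ 1.9561086.
and ρ(B_{ω*}) = 1.9561086 − 1 = 0.9561086.
Need (0.9561086)^m ≤ 10^(−6): m ≥ 6·ln10/|ln 0.9561086| = 13.8155/0.0448838 = 307.806 ⇒ m = 308.

m = 308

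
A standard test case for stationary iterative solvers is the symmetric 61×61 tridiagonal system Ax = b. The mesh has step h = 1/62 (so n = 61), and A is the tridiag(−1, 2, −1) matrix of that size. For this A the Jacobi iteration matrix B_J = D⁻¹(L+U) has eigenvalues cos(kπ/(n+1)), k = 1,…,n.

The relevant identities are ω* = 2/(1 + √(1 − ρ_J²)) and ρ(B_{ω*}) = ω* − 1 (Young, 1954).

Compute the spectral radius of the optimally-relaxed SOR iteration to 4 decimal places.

With n=61, ρ(Jacobi) = cos(π/62) = 0.9987.
1 − cos²(π/62) = sin²(π/62) ⇒ √(1−ρ_J²) = sin(π/62) = 0.05065.
ω* = 2/(1+0.05065) = 1.9036
At ω = 1.9036 every |λ(B_ω)| = ω−1, so ρ_SOR = 0.9036.

ρ_SOR = 0.9036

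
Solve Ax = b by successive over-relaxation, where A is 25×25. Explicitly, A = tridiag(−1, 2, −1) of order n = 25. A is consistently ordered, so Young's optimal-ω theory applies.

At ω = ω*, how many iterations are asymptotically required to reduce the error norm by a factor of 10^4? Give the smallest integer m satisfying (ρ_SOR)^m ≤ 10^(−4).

m = 39

½·tridiag(1,0,1) at n=25: λ_k = cos(kπ/26); max |λ| at k=1 ⇒ ρ_J = cos(π/26) ≈ 0.9927089.
√(1−ρ_J²) = |sin(π/26)| = 0.1205367
Young: ω* = 2/(1+√(1−ρ_J²)) = 2/(1+0.1205367) = 2/1.1205367 = 1.7848590.
ρ(B_{ω*}) = ω*−1 = 0.7848590
Need (0.7848590)^m ≤ 10^(−4): m ≥ 4·ln10/|ln 0.7848590| = 9.21034/0.242251 = 38.020 ⇒ m = 39.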